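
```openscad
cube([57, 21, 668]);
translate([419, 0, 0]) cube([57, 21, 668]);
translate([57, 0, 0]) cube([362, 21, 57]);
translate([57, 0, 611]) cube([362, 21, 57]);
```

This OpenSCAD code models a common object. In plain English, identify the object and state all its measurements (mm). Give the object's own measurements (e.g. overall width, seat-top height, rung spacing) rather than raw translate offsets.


A rectangular picture frame lying in the x–z plane (depth along y). The opening is 362 mm wide (x) by 554 mm tall (z), surrounded by a border 57 mm wide on all four sides. The frame is 21 mm deep and is made of two full-height vertical stiles with two horizontal rails fitted between them.


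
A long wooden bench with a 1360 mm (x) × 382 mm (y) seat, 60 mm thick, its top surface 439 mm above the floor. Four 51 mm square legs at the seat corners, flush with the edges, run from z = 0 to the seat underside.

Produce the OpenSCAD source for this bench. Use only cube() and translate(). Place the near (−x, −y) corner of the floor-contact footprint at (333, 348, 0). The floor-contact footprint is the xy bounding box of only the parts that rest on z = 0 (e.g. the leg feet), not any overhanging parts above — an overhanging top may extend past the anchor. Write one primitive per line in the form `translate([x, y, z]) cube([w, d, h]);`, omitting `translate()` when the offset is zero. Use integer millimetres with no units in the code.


// leg_h = 439 − 60 = 379
translate([333, 348, 379]) cube([1360, 382, 60]);
translate([333, 348, 0]) cube([51, 51, 379]);
translate([333, 679, 0]) cube([51, 51, 379]);
translate([1642, 348, 0]) cube([51, 51, 379]);
translate([1642, 679, 0]) cube([51, 51, 379]);


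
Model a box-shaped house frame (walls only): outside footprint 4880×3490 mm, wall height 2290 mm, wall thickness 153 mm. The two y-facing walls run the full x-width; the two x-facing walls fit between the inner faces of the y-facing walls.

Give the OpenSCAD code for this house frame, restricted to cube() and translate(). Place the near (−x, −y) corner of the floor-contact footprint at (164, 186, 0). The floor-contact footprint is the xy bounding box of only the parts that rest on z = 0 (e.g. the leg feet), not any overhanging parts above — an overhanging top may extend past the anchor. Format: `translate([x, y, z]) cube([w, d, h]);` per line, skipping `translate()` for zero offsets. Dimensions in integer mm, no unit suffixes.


translate([164, 186, 0]) cube([4880, 153, 2290]);
translate([164, 3523, 0]) cube([4880, 153, 2290]);
translate([164, 339, 0]) cube([153, 3184, 2290]);
translate([4891, 339, 0]) cube([153, 3184, 2290]);


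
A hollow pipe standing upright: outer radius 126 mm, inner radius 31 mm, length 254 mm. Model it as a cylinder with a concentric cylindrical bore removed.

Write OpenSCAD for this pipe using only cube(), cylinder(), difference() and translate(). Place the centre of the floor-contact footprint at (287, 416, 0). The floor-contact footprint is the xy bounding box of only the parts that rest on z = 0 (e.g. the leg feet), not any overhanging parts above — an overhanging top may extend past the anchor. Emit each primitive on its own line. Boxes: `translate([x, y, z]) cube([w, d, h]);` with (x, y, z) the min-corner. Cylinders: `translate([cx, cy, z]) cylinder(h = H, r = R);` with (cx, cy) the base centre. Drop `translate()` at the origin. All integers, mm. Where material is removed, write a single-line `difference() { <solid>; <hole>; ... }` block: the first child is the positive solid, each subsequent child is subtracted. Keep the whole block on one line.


difference() { translate([287, 416, 0]) cylinder(h = 254, r = 126); translate([287, 416, 0]) cylinder(h = 254, r = 31); }


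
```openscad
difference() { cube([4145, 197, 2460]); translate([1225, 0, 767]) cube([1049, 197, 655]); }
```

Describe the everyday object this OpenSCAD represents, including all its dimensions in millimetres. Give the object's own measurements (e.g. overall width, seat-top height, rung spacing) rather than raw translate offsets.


A wall 4145 mm long (x), 197 mm thick (y), 2460 mm tall, with a rectangular window opening cut through it. The opening is 1049 mm wide and 655 mm tall; its sill is at z = 767 mm and its near (−x) edge is 1225 mm from the wall's −x end. The opening passes through the full wall thickness.


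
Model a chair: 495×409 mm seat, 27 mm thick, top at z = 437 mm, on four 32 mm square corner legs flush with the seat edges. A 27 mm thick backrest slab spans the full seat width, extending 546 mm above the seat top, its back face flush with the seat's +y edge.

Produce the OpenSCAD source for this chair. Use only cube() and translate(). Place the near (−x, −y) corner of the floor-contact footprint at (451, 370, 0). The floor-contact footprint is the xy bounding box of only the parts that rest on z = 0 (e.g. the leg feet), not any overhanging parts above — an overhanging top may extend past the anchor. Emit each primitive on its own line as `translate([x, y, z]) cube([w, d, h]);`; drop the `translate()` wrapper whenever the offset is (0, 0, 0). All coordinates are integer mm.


translate([451, 370, 410]) cube([495, 409, 27]);
translate([451, 370, 0]) cube([32, 32, 410]);
translate([914, 370, 0]) cube([32, 32, 410]);
translate([451, 747, 0]) cube([32, 32, 410]);
translate([914, 747, 0]) cube([32, 32, 410]);
translate([451, 752, 437]) cube([495, 27, 546]);


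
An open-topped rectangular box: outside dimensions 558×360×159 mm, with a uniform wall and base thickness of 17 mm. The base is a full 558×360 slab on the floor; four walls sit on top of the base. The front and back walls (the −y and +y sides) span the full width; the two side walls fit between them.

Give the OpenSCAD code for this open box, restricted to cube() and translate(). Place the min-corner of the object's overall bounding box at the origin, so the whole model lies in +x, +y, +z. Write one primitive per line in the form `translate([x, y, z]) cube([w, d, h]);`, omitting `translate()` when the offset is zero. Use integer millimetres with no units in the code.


cube([558, 360, 17]);
translate([0, 0, 17]) cube([558, 17, 142]);
translate([0, 343, 17]) cube([558, 17, 142]);
translate([0, 17, 17]) cube([17, 326, 142]);
translate([541, 17, 17]) cube([17, 326, 142]);


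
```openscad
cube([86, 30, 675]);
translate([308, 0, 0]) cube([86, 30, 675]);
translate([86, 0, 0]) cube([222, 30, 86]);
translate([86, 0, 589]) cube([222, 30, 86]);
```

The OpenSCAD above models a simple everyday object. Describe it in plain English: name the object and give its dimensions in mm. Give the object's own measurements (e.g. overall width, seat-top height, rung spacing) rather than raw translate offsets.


A rectangular picture frame lying in the x–z plane (depth along y). The opening is 222 mm wide (x) by 503 mm tall (z), surrounded by a border 86 mm wide on all four sides. The frame is 30 mm deep and is made of two full-height vertical stiles with two horizontal rails fitted between them.


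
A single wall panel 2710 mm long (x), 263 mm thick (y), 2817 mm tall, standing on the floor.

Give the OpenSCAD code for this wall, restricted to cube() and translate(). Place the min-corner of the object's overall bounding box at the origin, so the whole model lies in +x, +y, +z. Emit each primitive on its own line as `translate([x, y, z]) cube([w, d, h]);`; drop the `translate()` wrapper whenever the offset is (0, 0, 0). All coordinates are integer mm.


cube([2710, 263, 2817]);


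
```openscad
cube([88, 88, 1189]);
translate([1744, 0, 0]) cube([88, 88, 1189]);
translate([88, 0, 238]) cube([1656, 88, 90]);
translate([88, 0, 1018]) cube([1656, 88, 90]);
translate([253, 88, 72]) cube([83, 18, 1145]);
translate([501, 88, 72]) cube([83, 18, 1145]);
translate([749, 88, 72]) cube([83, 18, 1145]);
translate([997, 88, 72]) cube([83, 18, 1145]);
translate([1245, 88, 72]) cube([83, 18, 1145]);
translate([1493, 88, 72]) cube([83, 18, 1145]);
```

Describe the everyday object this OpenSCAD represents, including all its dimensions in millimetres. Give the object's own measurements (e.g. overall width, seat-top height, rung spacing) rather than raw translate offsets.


A fence section. Two 88×88 mm posts, 1189 mm tall, stand on the floor with a clear span of 1656 mm between their inner faces. Two horizontal rails of 88×90 mm section span the gap between the posts with their undersides at z = 238 mm and z = 1018 mm, flush with the posts' −y face. 6 pickets, each 83 mm wide, 18 mm thick and 1145 mm tall, are fixed to the +y face of the rails with their bottoms at z = 72 mm, spaced across the span with a 165 mm gap after the −x post and between neighbouring pickets, with 168 mm left before the +x post.


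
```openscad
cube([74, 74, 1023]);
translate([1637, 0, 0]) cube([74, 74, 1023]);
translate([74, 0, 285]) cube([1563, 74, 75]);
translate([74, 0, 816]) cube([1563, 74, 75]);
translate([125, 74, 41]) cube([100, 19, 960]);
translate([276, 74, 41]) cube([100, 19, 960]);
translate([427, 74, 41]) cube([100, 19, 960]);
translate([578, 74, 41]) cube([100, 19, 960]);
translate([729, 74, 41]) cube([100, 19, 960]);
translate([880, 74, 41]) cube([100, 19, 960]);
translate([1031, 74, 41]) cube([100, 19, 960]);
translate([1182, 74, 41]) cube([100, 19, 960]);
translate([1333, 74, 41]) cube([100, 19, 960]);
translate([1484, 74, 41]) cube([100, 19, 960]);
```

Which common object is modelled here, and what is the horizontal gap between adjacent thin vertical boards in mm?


A fence section. The picket gap is 51 mm.

Two posts, two rails, 10 pickets — a fence section. Span 1563 mm holds 10 pickets of 100 mm with 11 equal gaps: ⌊(1563 − 10·100) / 11⌋ = 51 mm.


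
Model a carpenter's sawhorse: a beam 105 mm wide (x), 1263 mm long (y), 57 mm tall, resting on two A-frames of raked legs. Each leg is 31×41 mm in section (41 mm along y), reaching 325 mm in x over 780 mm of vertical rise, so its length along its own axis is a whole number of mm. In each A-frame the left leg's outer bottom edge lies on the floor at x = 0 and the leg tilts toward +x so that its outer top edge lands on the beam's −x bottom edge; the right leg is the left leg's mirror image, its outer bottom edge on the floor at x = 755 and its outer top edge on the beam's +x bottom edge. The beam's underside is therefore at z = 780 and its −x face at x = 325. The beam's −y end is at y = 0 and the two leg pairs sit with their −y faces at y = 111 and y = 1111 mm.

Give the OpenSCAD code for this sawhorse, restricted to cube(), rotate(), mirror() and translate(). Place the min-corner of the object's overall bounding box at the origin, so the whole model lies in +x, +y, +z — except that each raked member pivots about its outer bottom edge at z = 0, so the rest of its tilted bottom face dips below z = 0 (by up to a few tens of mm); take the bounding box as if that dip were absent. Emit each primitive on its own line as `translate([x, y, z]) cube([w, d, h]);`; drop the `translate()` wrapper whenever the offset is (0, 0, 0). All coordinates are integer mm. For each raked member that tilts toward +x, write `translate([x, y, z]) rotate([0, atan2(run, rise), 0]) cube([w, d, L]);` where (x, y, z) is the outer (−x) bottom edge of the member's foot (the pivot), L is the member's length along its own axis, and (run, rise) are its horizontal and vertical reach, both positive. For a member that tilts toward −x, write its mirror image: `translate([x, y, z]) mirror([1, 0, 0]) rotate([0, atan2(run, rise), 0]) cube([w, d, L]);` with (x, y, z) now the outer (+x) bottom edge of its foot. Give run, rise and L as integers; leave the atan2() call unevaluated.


// leg length = √(325² + 780²) = 845
// right-leg outer foot x = 2·325 + 105 = 755
// beam min-corner = (325, 0, 780)
translate([325, 0, 780]) cube([105, 1263, 57]);
translate([0, 111, 0]) rotate([0, atan2(325, 780), 0]) cube([31, 41, 845]);
translate([755, 111, 0]) mirror([1, 0, 0]) rotate([0, atan2(325, 780), 0]) cube([31, 41, 845]);
translate([0, 1111, 0]) rotate([0, atan2(325, 780), 0]) cube([31, 41, 845]);
translate([755, 1111, 0]) mirror([1, 0, 0]) rotate([0, atan2(325, 780), 0]) cube([31, 41, 845]);


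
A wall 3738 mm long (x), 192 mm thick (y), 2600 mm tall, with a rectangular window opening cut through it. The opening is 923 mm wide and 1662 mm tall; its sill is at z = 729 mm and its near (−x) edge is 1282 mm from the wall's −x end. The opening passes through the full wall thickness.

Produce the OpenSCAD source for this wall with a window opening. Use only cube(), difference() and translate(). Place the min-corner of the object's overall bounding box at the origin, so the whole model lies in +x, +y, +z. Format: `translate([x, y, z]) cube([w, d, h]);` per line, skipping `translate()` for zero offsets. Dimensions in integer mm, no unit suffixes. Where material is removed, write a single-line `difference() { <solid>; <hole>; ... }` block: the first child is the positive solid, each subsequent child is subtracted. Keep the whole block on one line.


difference() { cube([3738, 192, 2600]); translate([1282, 0, 729]) cube([923, 192, 1662]); }


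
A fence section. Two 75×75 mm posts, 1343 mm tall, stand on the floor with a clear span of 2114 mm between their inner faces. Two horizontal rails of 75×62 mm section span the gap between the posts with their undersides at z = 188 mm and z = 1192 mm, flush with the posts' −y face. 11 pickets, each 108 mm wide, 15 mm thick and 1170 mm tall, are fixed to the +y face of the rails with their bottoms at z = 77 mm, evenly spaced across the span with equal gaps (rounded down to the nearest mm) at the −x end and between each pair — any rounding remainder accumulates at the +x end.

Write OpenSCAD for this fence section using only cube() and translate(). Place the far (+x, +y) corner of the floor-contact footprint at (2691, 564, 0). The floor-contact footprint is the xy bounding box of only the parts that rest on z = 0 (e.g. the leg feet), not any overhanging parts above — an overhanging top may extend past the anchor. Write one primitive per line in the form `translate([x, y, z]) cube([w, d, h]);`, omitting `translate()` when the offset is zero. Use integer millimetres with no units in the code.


translate([427, 489, 0]) cube([75, 75, 1343]);
translate([2616, 489, 0]) cube([75, 75, 1343]);
translate([502, 489, 188]) cube([2114, 75, 62]);
translate([502, 489, 1192]) cube([2114, 75, 62]);
translate([579, 564, 77]) cube([108, 15, 1170]);
translate([764, 564, 77]) cube([108, 15, 1170]);
translate([949, 564, 77]) cube([108, 15, 1170]);
translate([1134, 564, 77]) cube([108, 15, 1170]);
translate([1319, 564, 77]) cube([108, 15, 1170]);
translate([1504, 564, 77]) cube([108, 15, 1170]);
translate([1689, 564, 77]) cube([108, 15, 1170]);
translate([1874, 564, 77]) cube([108, 15, 1170]);
translate([2059, 564, 77]) cube([108, 15, 1170]);
translate([2244, 564, 77]) cube([108, 15, 1170]);
translate([2429, 564, 77]) cube([108, 15, 1170]);


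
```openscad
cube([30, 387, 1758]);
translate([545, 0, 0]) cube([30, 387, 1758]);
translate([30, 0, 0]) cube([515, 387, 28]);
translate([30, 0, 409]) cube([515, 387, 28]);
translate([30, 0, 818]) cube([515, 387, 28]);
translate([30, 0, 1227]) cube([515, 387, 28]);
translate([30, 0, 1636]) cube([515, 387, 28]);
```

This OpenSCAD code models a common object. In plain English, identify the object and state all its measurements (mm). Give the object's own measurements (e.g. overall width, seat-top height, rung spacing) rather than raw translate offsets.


An open bookshelf. Two side panels, each 30 mm thick, 387 mm deep and 1758 mm tall, stand 575 mm apart (outside-to-outside). Between them sit 5 shelves, each 28 mm thick and 387 mm deep, spanning the full gap between the sides. The bottom shelf rests on the floor (its underside at z = 0) and the clear gap between one shelf's top and the next shelf's underside is 381 mm.


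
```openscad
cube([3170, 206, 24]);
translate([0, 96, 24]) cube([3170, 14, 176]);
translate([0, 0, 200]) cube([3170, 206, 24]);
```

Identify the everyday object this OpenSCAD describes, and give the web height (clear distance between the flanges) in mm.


An I-beam. The web height is 176 mm.

Two wide flanges with a thin centred web — an I-beam. Overall 224 mm minus two 24 mm flanges gives a web of 224 − 2·24 = 176 mm.


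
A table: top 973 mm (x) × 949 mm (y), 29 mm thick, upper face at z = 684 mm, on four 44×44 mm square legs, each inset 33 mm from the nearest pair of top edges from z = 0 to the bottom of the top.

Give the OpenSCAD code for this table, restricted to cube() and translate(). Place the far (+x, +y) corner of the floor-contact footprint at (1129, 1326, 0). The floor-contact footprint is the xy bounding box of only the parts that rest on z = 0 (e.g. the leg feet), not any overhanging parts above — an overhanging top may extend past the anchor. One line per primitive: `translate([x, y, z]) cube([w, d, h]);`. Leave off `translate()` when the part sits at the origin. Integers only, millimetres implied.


translate([189, 410, 655]) cube([973, 949, 29]);
translate([222, 443, 0]) cube([44, 44, 655]);
translate([1085, 443, 0]) cube([44, 44, 655]);
translate([222, 1282, 0]) cube([44, 44, 655]);
translate([1085, 1282, 0]) cube([44, 44, 655]);


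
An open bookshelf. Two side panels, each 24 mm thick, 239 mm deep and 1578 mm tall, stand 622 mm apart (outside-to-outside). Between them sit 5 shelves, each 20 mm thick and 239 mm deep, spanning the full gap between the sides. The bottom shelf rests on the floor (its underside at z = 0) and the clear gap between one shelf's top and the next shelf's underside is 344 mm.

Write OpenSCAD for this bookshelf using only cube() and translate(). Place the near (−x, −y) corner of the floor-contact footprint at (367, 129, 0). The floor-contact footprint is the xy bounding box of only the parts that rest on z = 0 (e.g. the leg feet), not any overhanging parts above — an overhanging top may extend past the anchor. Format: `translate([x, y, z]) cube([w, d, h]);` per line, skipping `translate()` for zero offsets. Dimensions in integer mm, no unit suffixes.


translate([367, 129, 0]) cube([24, 239, 1578]);
translate([965, 129, 0]) cube([24, 239, 1578]);
translate([391, 129, 0]) cube([574, 239, 20]);
translate([391, 129, 364]) cube([574, 239, 20]);
translate([391, 129, 728]) cube([574, 239, 20]);
translate([391, 129, 1092]) cube([574, 239, 20]);
translate([391, 129, 1456]) cube([574, 239, 20]);


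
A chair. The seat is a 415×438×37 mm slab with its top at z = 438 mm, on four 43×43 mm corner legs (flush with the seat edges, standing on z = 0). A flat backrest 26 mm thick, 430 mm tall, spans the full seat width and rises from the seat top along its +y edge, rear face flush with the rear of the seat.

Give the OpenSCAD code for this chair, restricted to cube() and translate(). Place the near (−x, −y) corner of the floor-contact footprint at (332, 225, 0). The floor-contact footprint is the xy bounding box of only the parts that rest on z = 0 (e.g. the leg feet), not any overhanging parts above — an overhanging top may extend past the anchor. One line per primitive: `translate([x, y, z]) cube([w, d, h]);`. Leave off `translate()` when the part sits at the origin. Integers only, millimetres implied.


translate([332, 225, 401]) cube([415, 438, 37]);
translate([332, 225, 0]) cube([43, 43, 401]);
translate([704, 225, 0]) cube([43, 43, 401]);
translate([332, 620, 0]) cube([43, 43, 401]);
translate([704, 620, 0]) cube([43, 43, 401]);
translate([332, 637, 438]) cube([415, 26, 430]);


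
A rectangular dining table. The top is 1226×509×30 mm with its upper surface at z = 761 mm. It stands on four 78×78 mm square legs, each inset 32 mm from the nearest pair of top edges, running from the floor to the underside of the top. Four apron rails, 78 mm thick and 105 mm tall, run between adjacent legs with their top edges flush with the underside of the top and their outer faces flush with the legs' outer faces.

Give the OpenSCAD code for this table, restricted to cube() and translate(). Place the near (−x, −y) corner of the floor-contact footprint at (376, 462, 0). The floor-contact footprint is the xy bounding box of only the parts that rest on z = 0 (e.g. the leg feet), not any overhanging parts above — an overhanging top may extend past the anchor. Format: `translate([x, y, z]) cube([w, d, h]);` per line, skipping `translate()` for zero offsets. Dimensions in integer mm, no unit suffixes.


// leg_h = 761 - 30 = 731
// apron z = 731 - 105 = 626
translate([344, 430, 731]) cube([1226, 509, 30]);
translate([376, 462, 0]) cube([78, 78, 731]);
translate([1460, 462, 0]) cube([78, 78, 731]);
translate([376, 829, 0]) cube([78, 78, 731]);
translate([1460, 829, 0]) cube([78, 78, 731]);
translate([454, 462, 626]) cube([1006, 78, 105]);
translate([454, 829, 626]) cube([1006, 78, 105]);
translate([376, 540, 626]) cube([78, 289, 105]);
translate([1460, 540, 626]) cube([78, 289, 105]);


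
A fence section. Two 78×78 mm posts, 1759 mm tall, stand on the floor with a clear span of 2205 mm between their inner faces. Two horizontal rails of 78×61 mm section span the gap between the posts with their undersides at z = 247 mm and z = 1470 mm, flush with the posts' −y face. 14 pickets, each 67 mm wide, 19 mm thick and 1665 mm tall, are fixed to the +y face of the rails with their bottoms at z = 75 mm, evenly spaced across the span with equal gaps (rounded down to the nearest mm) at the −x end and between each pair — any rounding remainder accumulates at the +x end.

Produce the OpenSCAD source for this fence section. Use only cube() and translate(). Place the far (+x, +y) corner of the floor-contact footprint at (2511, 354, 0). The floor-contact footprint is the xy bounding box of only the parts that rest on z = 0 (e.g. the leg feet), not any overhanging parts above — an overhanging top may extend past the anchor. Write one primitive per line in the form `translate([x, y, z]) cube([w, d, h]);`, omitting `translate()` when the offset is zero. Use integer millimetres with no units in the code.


translate([150, 276, 0]) cube([78, 78, 1759]);
translate([2433, 276, 0]) cube([78, 78, 1759]);
translate([228, 276, 247]) cube([2205, 78, 61]);
translate([228, 276, 1470]) cube([2205, 78, 61]);
translate([312, 354, 75]) cube([67, 19, 1665]);
translate([463, 354, 75]) cube([67, 19, 1665]);
translate([614, 354, 75]) cube([67, 19, 1665]);
translate([765, 354, 75]) cube([67, 19, 1665]);
translate([916, 354, 75]) cube([67, 19, 1665]);
translate([1067, 354, 75]) cube([67, 19, 1665]);
translate([1218, 354, 75]) cube([67, 19, 1665]);
translate([1369, 354, 75]) cube([67, 19, 1665]);
translate([1520, 354, 75]) cube([67, 19, 1665]);
translate([1671, 354, 75]) cube([67, 19, 1665]);
translate([1822, 354, 75]) cube([67, 19, 1665]);
translate([1973, 354, 75]) cube([67, 19, 1665]);
translate([2124, 354, 75]) cube([67, 19, 1665]);
translate([2275, 354, 75]) cube([67, 19, 1665]);


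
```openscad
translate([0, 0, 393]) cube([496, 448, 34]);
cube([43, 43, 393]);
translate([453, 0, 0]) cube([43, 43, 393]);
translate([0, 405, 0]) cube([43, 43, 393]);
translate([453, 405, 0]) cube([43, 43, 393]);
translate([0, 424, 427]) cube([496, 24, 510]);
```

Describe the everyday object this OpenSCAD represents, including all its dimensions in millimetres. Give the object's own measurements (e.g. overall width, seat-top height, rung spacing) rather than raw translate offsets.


A chair. The seat is a 496×448×34 mm slab with its top at z = 427 mm, on four 43×43 mm corner legs (flush with the seat edges, standing on z = 0). A flat backrest 24 mm thick, 510 mm tall, spans the full seat width and rises from the seat top along its +y edge, rear face flush with the rear of the seat.


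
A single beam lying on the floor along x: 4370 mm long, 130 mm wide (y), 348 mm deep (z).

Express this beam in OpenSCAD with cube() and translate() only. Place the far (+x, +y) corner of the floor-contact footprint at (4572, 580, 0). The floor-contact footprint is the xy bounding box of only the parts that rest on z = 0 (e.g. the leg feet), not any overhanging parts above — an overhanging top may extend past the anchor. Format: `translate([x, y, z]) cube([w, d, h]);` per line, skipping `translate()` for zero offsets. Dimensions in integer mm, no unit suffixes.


translate([202, 450, 0]) cube([4370, 130, 348]);


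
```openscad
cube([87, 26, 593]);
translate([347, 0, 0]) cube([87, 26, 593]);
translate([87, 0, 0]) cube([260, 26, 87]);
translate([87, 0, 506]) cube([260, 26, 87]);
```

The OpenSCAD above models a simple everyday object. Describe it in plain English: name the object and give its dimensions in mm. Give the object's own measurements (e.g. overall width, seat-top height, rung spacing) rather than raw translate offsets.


A rectangular picture frame lying in the x–z plane (depth along y). The opening is 260 mm wide (x) by 419 mm tall (z), surrounded by a border 87 mm wide on all four sides. The frame is 26 mm deep and is made of two full-height vertical stiles with two horizontal rails fitted between them.


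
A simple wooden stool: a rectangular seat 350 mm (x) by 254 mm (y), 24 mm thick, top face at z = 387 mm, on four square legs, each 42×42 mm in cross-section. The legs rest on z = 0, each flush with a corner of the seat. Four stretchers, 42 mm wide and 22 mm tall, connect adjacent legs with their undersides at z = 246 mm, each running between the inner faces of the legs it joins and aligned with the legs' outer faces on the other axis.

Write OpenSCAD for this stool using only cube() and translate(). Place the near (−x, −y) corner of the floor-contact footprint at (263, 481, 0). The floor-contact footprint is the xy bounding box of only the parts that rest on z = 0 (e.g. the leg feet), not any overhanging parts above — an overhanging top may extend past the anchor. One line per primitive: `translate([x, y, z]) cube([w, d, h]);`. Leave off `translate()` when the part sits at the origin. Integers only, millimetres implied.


// leg_h = 387 - 24 = 363
// stretcher span = 350 - 2*42 = 266
translate([263, 481, 363]) cube([350, 254, 24]);
translate([263, 481, 0]) cube([42, 42, 363]);
translate([571, 481, 0]) cube([42, 42, 363]);
translate([263, 693, 0]) cube([42, 42, 363]);
translate([571, 693, 0]) cube([42, 42, 363]);
translate([305, 481, 246]) cube([266, 42, 22]);
translate([305, 693, 246]) cube([266, 42, 22]);
translate([263, 523, 246]) cube([42, 170, 22]);
translate([571, 523, 246]) cube([42, 170, 22]);


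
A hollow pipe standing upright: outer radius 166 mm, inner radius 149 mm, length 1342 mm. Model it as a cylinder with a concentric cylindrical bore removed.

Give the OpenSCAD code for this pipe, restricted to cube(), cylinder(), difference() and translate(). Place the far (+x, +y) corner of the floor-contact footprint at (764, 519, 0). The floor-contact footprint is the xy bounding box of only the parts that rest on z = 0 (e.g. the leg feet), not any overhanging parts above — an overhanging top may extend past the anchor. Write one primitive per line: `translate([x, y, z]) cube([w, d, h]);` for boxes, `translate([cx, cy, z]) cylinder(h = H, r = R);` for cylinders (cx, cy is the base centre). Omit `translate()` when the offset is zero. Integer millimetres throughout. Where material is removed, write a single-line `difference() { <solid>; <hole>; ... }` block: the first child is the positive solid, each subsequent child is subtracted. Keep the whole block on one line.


difference() { translate([598, 353, 0]) cylinder(h = 1342, r = 166); translate([598, 353, 0]) cylinder(h = 1342, r = 149); }


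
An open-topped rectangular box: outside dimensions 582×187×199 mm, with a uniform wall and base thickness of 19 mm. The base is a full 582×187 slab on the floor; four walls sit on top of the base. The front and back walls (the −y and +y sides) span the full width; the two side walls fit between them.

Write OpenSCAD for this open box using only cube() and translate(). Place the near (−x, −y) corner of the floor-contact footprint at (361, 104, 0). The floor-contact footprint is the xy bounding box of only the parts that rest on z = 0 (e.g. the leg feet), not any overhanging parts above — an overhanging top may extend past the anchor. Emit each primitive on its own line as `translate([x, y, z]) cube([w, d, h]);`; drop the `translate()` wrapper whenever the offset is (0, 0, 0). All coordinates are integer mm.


translate([361, 104, 0]) cube([582, 187, 19]);
translate([361, 104, 19]) cube([582, 19, 180]);
translate([361, 272, 19]) cube([582, 19, 180]);
translate([361, 123, 19]) cube([19, 149, 180]);
translate([924, 123, 19]) cube([19, 149, 180]);


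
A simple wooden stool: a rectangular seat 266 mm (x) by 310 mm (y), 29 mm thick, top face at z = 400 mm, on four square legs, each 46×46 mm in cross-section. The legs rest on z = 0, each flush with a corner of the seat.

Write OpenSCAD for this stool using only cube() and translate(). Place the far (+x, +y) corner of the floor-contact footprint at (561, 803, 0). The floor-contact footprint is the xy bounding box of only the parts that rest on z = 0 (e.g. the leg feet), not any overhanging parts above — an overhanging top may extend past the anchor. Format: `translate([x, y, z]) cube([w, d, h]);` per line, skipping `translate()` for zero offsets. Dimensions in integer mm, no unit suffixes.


translate([295, 493, 371]) cube([266, 310, 29]);
translate([295, 493, 0]) cube([46, 46, 371]);
translate([515, 493, 0]) cube([46, 46, 371]);
translate([295, 757, 0]) cube([46, 46, 371]);
translate([515, 757, 0]) cube([46, 46, 371]);


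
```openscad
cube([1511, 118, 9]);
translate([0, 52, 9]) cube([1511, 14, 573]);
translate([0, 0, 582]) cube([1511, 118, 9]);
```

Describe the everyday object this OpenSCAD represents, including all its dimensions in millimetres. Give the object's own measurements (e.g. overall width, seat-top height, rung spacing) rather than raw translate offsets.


An I-beam lying along x, 1511 mm long. Overall section height 591 mm. Two flanges 118 mm wide (y) and 9 mm thick, one on the floor and one at the top; a web 14 mm thick runs between them, centred on the flange width.


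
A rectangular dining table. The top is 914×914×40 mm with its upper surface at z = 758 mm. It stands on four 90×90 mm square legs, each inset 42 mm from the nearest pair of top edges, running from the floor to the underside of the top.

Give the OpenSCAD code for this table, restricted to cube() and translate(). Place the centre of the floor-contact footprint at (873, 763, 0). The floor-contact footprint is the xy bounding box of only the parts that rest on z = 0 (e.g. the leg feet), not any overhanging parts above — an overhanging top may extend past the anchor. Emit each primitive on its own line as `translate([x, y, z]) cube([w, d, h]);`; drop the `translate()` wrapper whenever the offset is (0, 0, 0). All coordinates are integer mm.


// leg_h = 758 - 40 = 718
translate([416, 306, 718]) cube([914, 914, 40]);
translate([458, 348, 0]) cube([90, 90, 718]);
translate([1198, 348, 0]) cube([90, 90, 718]);
translate([458, 1088, 0]) cube([90, 90, 718]);
translate([1198, 1088, 0]) cube([90, 90, 718]);


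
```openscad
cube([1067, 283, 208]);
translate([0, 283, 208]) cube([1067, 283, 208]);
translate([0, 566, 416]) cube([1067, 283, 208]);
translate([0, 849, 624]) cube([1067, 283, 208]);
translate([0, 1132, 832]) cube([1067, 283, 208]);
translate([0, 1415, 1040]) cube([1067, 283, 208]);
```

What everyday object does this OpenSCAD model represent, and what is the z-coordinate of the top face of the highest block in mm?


A staircase. The total rise is 1248 mm.

6 identical blocks, each offset up and back from the previous — a staircase. Each step is 208 mm tall and there are 6 of them, so the total rise is 6 × 208 = 1248 mm.


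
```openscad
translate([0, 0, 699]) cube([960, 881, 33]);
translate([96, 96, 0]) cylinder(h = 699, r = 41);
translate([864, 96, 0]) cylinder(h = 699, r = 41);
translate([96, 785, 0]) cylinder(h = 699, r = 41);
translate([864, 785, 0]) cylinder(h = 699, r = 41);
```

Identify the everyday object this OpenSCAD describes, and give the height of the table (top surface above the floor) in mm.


A table. The table height is 732 mm.

A 960×881×33 slab sits at z = 699 on four Ø82 mm round legs — a table. The top surface is at 699 + 33 = 732 mm.


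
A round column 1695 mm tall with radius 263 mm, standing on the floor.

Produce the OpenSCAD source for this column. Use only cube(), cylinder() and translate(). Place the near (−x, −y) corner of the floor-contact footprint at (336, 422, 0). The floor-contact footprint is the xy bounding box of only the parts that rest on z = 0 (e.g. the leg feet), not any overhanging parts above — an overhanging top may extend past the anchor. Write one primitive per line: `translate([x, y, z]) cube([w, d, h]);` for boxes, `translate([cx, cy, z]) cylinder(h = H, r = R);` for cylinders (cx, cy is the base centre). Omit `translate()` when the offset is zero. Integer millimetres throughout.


translate([599, 685, 0]) cylinder(h = 1695, r = 263);


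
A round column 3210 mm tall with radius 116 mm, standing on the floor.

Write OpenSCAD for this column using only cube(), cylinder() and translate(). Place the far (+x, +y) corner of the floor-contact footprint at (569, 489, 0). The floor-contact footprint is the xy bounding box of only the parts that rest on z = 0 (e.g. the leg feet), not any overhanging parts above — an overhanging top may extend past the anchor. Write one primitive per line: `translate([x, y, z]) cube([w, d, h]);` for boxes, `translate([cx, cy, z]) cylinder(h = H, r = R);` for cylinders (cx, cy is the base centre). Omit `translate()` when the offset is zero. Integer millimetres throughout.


translate([453, 373, 0]) cylinder(h = 3210, r = 116);


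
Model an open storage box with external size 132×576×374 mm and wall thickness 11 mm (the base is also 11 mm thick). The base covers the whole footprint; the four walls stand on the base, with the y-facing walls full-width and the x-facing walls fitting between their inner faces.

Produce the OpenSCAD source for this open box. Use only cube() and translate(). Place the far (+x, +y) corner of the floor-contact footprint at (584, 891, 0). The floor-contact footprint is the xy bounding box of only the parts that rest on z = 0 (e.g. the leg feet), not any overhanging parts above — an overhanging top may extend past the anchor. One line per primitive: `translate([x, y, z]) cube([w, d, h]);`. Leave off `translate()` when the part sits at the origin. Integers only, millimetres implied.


translate([452, 315, 0]) cube([132, 576, 11]);
translate([452, 315, 11]) cube([132, 11, 363]);
translate([452, 880, 11]) cube([132, 11, 363]);
translate([452, 326, 11]) cube([11, 554, 363]);
translate([573, 326, 11]) cube([11, 554, 363]);


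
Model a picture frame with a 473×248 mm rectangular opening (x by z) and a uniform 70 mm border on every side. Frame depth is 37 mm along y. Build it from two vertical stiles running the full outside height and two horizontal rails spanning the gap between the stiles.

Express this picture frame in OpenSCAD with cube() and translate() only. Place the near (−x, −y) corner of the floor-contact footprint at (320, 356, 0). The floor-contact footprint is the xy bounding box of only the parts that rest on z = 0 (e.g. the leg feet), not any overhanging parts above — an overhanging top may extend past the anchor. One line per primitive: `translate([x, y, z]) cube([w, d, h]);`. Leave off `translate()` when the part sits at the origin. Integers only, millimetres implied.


translate([320, 356, 0]) cube([70, 37, 388]);
translate([863, 356, 0]) cube([70, 37, 388]);
translate([390, 356, 0]) cube([473, 37, 70]);
translate([390, 356, 318]) cube([473, 37, 70]);


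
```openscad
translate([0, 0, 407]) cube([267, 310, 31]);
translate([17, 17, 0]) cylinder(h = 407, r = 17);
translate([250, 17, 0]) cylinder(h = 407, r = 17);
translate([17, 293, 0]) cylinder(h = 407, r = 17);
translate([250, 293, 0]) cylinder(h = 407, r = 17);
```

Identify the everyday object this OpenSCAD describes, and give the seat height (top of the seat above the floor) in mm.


A stool. The seat height is 438 mm.

A 267×310×31 slab at z = 407 on four corner cylinders — a stool. The seat top is 407 + 31 = 438 mm.


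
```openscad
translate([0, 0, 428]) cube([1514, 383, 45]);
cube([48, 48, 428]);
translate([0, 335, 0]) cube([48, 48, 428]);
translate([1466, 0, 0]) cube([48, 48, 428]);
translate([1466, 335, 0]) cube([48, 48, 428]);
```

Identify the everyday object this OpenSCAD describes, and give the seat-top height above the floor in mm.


A bench. The seat-top height is 473 mm.

A long slab on four corner posts — a bench. The slab sits at z = 428 with thickness 45, so the top is 428 + 45 = 473 mm.


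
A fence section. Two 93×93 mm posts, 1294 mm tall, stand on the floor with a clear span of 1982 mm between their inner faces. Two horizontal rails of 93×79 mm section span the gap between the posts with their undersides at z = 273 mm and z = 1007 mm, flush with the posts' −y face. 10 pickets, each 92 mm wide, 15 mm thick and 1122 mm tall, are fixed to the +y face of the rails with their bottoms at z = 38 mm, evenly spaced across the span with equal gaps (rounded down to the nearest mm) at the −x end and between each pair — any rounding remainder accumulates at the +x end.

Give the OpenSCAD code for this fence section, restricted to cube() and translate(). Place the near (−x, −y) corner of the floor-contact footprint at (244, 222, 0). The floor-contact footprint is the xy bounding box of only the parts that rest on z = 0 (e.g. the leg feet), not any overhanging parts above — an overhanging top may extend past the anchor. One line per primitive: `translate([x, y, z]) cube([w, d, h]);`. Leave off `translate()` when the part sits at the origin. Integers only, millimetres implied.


translate([244, 222, 0]) cube([93, 93, 1294]);
translate([2319, 222, 0]) cube([93, 93, 1294]);
translate([337, 222, 273]) cube([1982, 93, 79]);
translate([337, 222, 1007]) cube([1982, 93, 79]);
translate([433, 315, 38]) cube([92, 15, 1122]);
translate([621, 315, 38]) cube([92, 15, 1122]);
translate([809, 315, 38]) cube([92, 15, 1122]);
translate([997, 315, 38]) cube([92, 15, 1122]);
translate([1185, 315, 38]) cube([92, 15, 1122]);
translate([1373, 315, 38]) cube([92, 15, 1122]);
translate([1561, 315, 38]) cube([92, 15, 1122]);
translate([1749, 315, 38]) cube([92, 15, 1122]);
translate([1937, 315, 38]) cube([92, 15, 1122]);
translate([2125, 315, 38]) cube([92, 15, 1122]);


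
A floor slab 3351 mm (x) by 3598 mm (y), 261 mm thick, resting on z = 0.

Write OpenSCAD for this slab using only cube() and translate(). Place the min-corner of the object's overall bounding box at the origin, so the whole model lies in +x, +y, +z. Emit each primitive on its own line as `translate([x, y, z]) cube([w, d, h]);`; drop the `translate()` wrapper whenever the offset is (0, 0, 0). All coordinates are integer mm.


cube([3351, 3598, 261]);


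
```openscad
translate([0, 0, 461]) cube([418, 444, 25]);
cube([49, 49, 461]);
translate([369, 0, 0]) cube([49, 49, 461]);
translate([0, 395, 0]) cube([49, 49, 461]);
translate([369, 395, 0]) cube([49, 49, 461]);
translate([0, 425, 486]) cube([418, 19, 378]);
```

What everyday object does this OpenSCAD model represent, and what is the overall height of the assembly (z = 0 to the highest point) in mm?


A chair. The overall height is 864 mm.

A slab on four corner posts with a tall panel at the back — a chair. The seat slab sits at z = 461 with thickness 25, and the 378 mm backrest starts at the seat top, so the overall height is 461 + 25 + 378 = 864 mm.


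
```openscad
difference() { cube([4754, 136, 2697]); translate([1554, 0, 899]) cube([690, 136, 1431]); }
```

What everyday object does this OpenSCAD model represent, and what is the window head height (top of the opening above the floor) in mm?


A wall with a window opening. The window head height is 2330 mm.

A wall with a rectangular opening subtracted — a window. Sill at z = 899, opening 1431 mm tall, so the head is at 899 + 1431 = 2330 mm.
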